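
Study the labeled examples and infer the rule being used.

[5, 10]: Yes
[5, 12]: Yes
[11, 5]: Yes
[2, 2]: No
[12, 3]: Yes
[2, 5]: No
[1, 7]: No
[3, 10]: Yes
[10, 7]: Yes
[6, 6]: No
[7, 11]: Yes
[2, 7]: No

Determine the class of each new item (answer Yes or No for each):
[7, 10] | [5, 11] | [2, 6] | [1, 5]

Yes, Yes, No, No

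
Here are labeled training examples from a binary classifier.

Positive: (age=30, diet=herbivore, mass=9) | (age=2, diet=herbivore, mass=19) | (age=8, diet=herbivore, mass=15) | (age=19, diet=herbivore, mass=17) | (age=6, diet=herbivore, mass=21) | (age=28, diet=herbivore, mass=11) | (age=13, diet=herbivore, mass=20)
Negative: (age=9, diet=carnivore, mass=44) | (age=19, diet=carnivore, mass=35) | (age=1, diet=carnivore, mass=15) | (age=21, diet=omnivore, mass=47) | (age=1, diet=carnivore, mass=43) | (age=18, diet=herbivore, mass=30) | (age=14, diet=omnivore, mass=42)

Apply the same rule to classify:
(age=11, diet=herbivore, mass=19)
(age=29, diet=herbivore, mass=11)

Positive, Positive

The simplest hypothesis consistent with all the labels is: diet is herbivore AND mass ≤ 21.
(age=11, diet=herbivore, mass=19) → diet is herbivore, mass = 19 → Positive. (age=29, diet=herbivore, mass=11) → diet is herbivore, mass = 11 → Positive.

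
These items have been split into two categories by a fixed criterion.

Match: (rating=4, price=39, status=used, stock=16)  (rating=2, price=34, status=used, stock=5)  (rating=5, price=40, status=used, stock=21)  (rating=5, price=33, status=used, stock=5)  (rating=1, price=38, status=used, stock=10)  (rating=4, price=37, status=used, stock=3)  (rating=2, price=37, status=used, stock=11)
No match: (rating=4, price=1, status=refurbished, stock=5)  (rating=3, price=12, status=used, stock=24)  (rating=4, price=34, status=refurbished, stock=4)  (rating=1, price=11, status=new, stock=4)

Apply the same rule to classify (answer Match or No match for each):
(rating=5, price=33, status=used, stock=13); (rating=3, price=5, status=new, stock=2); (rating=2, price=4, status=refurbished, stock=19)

Match, No match, No match

The distinguishing property — status is used AND price ≥ 33 — holds for all the 'Match' cases and none of the 'No match' cases.
(rating=5, price=33, status=used, stock=13) → status is used, price = 33 → Match.
(rating=3, price=5, status=new, stock=2) → status is new, price = 5 → No match.
(rating=2, price=4, status=refurbished, stock=19) → status is refurbished, price = 4 → No match.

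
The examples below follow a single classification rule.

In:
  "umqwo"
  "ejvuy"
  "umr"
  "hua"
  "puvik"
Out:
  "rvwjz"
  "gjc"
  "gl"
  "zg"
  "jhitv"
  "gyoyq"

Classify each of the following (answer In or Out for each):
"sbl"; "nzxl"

Out, Out

Rule: contains 'u'. This holds for each 'In' example and fails for each 'Out' one.
"sbl": no 'u' — doesn't match, so Out.
"nzxl": no 'u' — doesn't match, so Out.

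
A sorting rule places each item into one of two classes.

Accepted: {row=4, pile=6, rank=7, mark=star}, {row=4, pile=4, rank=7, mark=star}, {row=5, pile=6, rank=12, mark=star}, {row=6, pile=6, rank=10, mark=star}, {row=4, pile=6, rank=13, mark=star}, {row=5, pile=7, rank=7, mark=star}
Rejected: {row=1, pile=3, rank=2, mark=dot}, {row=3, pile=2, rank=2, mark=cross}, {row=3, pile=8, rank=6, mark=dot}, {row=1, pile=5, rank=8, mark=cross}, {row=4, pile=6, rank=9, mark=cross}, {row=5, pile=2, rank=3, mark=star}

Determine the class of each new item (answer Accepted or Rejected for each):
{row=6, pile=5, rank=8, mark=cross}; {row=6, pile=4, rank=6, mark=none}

One predicate separates the groups cleanly: mark is star AND pile ≥ 3.

Rejected, Rejected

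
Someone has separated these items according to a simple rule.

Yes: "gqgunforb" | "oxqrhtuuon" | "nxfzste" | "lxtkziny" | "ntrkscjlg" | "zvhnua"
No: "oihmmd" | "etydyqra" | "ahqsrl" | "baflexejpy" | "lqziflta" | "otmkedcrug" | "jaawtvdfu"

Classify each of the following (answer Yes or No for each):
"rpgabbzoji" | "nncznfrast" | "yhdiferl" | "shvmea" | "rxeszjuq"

No, Yes, No, No, No

A rule that fits every label: contains 'n' — true of each 'Yes' example, false of each 'No' one.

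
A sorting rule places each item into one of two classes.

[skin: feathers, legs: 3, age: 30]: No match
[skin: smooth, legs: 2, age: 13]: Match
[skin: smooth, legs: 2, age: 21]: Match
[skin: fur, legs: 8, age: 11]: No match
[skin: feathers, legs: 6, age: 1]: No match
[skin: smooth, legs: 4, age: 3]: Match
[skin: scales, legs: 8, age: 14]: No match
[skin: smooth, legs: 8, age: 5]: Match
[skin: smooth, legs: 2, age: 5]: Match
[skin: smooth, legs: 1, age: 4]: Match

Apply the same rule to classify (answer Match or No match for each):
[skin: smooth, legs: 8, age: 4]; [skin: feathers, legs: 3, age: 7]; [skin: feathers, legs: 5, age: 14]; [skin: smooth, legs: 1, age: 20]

The common property of the 'Match' items is: skin is smooth. No 'No match' item has it.
[skin: smooth, legs: 8, age: 4]: skin is smooth, matches → Match.
[skin: feathers, legs: 3, age: 7]: skin is feathers, does not pass → No match.
[skin: feathers, legs: 5, age: 14]: skin is feathers, does not pass → No match.
[skin: smooth, legs: 1, age: 20]: skin is smooth, matches → Match.

Match, No match, No match, Match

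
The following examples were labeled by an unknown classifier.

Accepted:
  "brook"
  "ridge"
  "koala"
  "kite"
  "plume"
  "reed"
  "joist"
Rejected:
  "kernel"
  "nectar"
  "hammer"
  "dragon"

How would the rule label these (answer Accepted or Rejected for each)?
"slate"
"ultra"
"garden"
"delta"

A rule that fits every label: length ≤ 5 — true of each 'Accepted' example, false of each 'Rejected' one.
"slate": length 5 — fits, so Accepted. "ultra": length 5 — fits, so Accepted. "garden": length 6 — fails this test, so Rejected. "delta": length 5 — fits, so Accepted.

Accepted, Accepted, Rejected, Accepted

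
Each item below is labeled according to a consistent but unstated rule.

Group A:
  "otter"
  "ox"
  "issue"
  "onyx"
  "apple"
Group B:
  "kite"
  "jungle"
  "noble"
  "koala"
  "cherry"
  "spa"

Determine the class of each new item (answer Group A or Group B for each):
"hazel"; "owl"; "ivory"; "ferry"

The pattern is that an item is 'Group A' exactly when: starts with a vowel.
"hazel": starts with 'h' — fails this test, so Group B.
"owl": starts with 'o' — has this property, so Group A.
"ivory": starts with 'i' — has this property, so Group A.
"ferry": starts with 'f' — fails this test, so Group B.

Group B, Group A, Group A, Group B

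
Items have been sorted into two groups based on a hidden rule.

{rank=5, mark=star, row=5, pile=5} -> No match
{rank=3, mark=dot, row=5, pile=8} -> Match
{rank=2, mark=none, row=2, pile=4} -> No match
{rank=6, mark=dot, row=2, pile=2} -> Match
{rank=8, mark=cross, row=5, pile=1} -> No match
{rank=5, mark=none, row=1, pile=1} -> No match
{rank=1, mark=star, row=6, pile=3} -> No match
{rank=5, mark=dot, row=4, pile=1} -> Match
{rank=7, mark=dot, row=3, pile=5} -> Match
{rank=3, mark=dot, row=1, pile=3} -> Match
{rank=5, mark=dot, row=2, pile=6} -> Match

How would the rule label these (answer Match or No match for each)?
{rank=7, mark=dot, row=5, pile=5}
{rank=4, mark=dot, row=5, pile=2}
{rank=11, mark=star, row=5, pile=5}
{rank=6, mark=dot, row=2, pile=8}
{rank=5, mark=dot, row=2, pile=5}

Match, Match, No match, Match, Match

One predicate separates the groups cleanly: mark is dot.
{rank=7, mark=dot, row=5, pile=5}: Match (mark is dot). {rank=4, mark=dot, row=5, pile=2}: Match (mark is dot). {rank=11, mark=star, row=5, pile=5}: No match (mark is star). {rank=6, mark=dot, row=2, pile=8}: Match (mark is dot). {rank=5, mark=dot, row=2, pile=5}: Match (mark is dot).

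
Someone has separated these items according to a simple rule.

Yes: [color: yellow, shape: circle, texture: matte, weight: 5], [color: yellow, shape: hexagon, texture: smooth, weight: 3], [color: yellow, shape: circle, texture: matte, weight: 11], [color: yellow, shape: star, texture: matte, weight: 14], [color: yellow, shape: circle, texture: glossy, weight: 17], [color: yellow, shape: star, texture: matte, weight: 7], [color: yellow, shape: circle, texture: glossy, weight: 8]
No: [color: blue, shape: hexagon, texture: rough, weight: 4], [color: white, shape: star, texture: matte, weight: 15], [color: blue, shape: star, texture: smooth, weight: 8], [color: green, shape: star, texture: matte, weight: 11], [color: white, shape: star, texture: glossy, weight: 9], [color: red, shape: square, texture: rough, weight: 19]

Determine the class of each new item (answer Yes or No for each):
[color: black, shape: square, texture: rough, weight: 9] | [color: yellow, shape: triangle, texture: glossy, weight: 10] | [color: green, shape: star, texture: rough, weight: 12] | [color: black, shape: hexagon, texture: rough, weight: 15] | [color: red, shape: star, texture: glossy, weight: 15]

No, Yes, No, No, No

Comparing the two groups points to one rule — color is yellow.
[color: black, shape: square, texture: rough, weight: 9] → color is black → No.
[color: yellow, shape: triangle, texture: glossy, weight: 10] → color is yellow → Yes.
[color: green, shape: star, texture: rough, weight: 12] → color is green → No.
[color: black, shape: hexagon, texture: rough, weight: 15] → color is black → No.
[color: red, shape: star, texture: glossy, weight: 15] → color is red → No.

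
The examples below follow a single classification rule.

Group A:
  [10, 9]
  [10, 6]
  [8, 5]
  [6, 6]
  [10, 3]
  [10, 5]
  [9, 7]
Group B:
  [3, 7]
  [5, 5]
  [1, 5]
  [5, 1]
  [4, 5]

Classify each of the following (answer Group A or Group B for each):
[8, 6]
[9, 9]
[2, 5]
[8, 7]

Group A, Group A, Group B, Group A

A rule that fits every label: sum ≥ 12 — true of each 'Group A' example, false of each 'Group B' one.
[8, 6] → 8+6 = 14 → Group A.
[9, 9] → 9+9 = 18 → Group A.
[2, 5] → 2+5 = 7 → Group B.
[8, 7] → 8+7 = 15 → Group A.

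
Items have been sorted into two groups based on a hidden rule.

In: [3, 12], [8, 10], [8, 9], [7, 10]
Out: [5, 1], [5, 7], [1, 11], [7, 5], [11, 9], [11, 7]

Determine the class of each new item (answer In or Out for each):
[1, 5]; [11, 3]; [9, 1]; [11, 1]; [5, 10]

Out, Out, Out, Out, In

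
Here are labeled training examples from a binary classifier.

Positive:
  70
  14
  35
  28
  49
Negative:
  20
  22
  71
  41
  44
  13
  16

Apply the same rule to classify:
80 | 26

The pattern is that an item is 'Positive' exactly when: multiple of 7.
80: 80 = 7·11 + 3 — fails the rule, so Negative.
26: 26 = 7·3 + 5 — fails the rule, so Negative.

Negative, Negative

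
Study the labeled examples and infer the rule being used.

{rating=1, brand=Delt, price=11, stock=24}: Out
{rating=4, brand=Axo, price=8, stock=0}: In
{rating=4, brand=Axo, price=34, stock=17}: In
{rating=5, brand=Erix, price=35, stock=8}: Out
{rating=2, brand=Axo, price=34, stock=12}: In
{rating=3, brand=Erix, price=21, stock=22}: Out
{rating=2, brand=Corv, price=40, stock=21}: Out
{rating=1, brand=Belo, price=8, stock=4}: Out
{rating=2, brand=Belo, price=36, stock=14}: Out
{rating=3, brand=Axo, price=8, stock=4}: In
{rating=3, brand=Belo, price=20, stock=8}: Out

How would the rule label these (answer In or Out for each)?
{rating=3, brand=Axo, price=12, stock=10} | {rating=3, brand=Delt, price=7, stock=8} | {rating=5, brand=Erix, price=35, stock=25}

In, Out, Out

Checking candidate rules against both groups, what survives is: brand is Axo.
In: {rating=3, brand=Axo, price=12, stock=10}, since brand is Axo. Out: {rating=3, brand=Delt, price=7, stock=8}, since brand is Delt. Out: {rating=5, brand=Erix, price=35, stock=25}, since brand is Erix.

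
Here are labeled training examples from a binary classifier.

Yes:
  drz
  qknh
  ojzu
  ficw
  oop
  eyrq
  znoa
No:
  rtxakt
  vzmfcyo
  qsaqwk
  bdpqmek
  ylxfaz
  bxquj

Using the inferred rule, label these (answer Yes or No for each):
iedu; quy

Yes, Yes

The pattern is that an item is 'Yes' exactly when: length ≤ 4.
iedu: length 4 — passes, so Yes. quy: length 3 — passes, so Yes.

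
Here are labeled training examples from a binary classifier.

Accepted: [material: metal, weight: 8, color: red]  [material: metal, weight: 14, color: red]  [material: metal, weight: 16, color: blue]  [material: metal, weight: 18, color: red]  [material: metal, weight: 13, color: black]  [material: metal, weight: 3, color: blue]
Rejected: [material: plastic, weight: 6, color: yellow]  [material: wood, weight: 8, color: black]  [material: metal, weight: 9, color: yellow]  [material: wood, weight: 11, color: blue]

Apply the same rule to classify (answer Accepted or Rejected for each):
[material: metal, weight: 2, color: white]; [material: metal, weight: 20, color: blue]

Accepted, Accepted

One predicate separates the groups cleanly: material is metal AND weight ≠ 9.
[material: metal, weight: 2, color: white]: material is metal, weight = 2 — meets the rule, so Accepted.
[material: metal, weight: 20, color: blue]: material is metal, weight = 20 — meets the rule, so Accepted.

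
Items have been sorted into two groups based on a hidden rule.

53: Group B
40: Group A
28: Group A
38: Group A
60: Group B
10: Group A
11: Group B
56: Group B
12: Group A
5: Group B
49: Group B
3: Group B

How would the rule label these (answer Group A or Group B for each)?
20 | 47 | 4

The pattern is that an item is 'Group A' exactly when: even AND at most 40.

Group A, Group B, Group A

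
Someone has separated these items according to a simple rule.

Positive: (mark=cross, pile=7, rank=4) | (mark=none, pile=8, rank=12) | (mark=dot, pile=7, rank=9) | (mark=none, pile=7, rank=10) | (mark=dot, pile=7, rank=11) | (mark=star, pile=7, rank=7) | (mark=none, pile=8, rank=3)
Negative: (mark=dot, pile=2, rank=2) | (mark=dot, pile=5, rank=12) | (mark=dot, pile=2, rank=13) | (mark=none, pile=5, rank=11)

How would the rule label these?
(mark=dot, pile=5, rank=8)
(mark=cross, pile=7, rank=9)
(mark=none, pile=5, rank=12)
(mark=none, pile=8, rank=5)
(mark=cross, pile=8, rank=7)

Negative, Positive, Negative, Positive, Positive

'Positive' ⟺ pile ≥ 7.
(mark=dot, pile=5, rank=8): Negative (pile = 5). (mark=cross, pile=7, rank=9): Positive (pile = 7). (mark=none, pile=5, rank=12): Negative (pile = 5). (mark=none, pile=8, rank=5): Positive (pile = 8). (mark=cross, pile=8, rank=7): Positive (pile = 8).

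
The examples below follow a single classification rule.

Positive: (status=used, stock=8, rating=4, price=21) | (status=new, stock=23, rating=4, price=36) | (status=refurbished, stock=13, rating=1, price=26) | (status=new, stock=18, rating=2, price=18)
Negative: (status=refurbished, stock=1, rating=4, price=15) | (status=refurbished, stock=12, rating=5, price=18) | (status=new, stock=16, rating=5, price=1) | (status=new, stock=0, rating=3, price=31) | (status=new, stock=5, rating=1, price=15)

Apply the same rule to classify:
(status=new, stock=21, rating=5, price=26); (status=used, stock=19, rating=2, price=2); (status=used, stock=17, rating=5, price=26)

Negative, Positive, Negative

The common property of the 'Positive' items is: stock ≥ 8 AND rating ≤ 4. No 'Negative' item has it.
(status=new, stock=21, rating=5, price=26): stock = 21, rating = 5 — lacks this property, so Negative. (status=used, stock=19, rating=2, price=2): stock = 19, rating = 2 — passes, so Positive. (status=used, stock=17, rating=5, price=26): stock = 17, rating = 5 — lacks this property, so Negative.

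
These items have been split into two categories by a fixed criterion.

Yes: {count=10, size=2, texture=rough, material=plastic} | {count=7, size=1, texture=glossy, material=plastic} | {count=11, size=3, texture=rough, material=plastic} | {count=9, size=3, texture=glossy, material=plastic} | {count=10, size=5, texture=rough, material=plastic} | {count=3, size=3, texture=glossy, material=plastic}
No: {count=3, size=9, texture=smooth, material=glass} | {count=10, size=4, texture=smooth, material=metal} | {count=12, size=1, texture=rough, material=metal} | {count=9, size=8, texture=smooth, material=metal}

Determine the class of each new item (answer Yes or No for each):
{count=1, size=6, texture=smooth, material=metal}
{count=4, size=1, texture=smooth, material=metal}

No, No

The rule appears to be: material is plastic.
No: {count=1, size=6, texture=smooth, material=metal}, since material is metal.
No: {count=4, size=1, texture=smooth, material=metal}, since material is metal.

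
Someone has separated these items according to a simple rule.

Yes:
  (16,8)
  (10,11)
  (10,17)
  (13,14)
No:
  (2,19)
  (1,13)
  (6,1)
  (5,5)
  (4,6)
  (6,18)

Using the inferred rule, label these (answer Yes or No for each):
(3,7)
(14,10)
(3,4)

No, Yes, No

The rule appears to be: first ≥ 8.
(3,7): first 3, doesn't match → No. (14,10): first 14, passes → Yes. (3,4): first 3, doesn't match → No.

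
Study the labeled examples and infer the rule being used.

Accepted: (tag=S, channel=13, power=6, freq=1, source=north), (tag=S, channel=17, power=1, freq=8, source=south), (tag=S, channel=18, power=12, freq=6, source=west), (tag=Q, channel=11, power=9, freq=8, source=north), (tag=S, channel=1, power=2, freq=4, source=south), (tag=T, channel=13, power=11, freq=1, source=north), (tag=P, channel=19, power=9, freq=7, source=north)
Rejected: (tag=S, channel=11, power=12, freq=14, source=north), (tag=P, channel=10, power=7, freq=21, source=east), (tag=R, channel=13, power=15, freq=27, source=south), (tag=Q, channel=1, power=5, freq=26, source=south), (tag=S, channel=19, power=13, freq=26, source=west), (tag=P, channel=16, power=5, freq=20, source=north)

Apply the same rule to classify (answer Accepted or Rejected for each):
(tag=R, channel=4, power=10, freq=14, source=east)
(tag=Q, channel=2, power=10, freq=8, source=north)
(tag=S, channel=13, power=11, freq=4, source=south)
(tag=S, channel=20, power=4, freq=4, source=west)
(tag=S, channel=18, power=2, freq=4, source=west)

The classifier is using: freq ≤ 8.
(tag=R, channel=4, power=10, freq=14, source=east): freq = 14, fails the rule → Rejected.
(tag=Q, channel=2, power=10, freq=8, source=north): freq = 8, fits → Accepted.
(tag=S, channel=13, power=11, freq=4, source=south): freq = 4, fits → Accepted.
(tag=S, channel=20, power=4, freq=4, source=west): freq = 4, fits → Accepted.
(tag=S, channel=18, power=2, freq=4, source=west): freq = 4, fits → Accepted.

Rejected, Accepted, Accepted, Accepted, Accepted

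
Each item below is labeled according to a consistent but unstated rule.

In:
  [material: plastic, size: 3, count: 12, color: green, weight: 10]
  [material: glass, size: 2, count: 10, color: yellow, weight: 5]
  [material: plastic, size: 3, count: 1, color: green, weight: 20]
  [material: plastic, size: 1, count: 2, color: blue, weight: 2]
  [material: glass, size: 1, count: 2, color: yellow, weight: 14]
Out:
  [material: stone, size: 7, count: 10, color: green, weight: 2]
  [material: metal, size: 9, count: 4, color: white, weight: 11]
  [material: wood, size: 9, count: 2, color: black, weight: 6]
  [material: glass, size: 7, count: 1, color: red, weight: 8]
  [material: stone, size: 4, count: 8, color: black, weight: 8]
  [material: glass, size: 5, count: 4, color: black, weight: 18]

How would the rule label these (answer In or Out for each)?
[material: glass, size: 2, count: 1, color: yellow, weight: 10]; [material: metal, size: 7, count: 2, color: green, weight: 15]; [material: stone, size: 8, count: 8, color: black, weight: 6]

A rule that fits every label: size ≤ 3 — true of each 'In' example, false of each 'Out' one.
[material: glass, size: 2, count: 1, color: yellow, weight: 10] → size = 2 → In. [material: metal, size: 7, count: 2, color: green, weight: 15] → size = 7 → Out. [material: stone, size: 8, count: 8, color: black, weight: 6] → size = 8 → Out.

In, Out, Out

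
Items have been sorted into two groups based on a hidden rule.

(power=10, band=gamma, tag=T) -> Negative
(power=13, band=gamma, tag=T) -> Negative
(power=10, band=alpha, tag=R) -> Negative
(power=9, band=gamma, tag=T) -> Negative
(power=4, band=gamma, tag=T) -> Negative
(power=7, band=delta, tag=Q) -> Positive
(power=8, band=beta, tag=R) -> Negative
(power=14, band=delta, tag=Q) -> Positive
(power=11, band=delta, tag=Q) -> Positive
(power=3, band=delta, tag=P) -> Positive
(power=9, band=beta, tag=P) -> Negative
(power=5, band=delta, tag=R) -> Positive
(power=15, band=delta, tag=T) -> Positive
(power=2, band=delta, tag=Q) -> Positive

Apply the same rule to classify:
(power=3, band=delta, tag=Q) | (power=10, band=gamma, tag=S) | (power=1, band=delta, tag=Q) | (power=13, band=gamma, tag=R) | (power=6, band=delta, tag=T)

Positive, Negative, Positive, Negative, Positive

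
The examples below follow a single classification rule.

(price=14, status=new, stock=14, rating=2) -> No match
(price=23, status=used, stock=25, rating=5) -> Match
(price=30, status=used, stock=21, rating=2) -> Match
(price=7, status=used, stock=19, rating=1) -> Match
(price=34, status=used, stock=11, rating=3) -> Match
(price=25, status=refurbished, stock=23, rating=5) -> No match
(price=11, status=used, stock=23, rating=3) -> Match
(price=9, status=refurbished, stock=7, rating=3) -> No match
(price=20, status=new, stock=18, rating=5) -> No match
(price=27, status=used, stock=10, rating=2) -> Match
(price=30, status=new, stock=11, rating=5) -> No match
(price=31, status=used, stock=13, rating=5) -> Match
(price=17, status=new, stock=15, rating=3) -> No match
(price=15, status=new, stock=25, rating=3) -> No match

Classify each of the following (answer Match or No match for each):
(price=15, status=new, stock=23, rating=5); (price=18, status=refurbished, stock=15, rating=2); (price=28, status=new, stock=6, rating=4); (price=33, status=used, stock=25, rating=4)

No match, No match, No match, Match

All 'Match' examples share one property — status is used — and every 'No match' example lacks it.
(price=15, status=new, stock=23, rating=5): No match (status is new).
(price=18, status=refurbished, stock=15, rating=2): No match (status is refurbished).
(price=28, status=new, stock=6, rating=4): No match (status is new).
(price=33, status=used, stock=25, rating=4): Match (status is used).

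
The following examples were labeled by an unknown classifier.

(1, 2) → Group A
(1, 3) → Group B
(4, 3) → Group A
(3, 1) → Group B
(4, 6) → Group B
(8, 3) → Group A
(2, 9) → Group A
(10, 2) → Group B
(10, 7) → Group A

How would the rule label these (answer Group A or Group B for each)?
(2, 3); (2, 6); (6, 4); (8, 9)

Group A, Group B, Group B, Group A

The classifier is using: sum is odd.
(2, 3) — 2+3 = 5, hence Group A. (2, 6) — 2+6 = 8, hence Group B. (6, 4) — 6+4 = 10, hence Group B. (8, 9) — 8+9 = 17, hence Group A.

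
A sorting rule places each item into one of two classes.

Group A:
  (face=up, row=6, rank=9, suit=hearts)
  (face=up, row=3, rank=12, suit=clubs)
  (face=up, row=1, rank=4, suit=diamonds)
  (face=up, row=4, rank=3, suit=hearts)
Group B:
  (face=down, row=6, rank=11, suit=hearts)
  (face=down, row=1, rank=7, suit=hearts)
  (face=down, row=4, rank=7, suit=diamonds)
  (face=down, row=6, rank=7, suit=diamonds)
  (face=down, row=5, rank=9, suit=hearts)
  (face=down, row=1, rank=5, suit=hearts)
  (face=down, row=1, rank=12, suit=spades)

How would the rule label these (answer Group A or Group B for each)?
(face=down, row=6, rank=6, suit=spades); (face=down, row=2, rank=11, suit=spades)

Group B, Group B

The common property of the 'Group A' items is: face is up. No 'Group B' item has it.
(face=down, row=6, rank=6, suit=spades): Group B (face is down). (face=down, row=2, rank=11, suit=spades): Group B (face is down).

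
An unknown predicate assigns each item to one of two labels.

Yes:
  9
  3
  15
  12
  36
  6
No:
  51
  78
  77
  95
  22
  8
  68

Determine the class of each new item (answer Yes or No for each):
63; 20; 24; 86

No, No, Yes, No

The distinguishing property — multiple of 3 AND at most 36 — holds for all the 'Yes' cases and none of the 'No' cases.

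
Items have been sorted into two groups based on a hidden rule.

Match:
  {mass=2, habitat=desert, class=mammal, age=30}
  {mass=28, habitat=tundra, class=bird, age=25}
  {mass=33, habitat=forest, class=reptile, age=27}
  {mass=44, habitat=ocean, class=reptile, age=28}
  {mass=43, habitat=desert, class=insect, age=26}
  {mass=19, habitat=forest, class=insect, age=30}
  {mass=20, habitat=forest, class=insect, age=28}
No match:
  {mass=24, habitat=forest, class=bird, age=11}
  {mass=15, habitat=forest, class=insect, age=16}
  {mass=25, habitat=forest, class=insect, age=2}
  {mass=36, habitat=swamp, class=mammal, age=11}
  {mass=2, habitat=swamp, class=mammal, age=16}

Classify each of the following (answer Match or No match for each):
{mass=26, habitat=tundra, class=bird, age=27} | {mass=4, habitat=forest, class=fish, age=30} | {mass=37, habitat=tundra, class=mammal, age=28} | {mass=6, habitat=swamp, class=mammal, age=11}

The common property of the 'Match' items is: age ≥ 25. No 'No match' item has it.
Match: {mass=26, habitat=tundra, class=bird, age=27}, since age = 27. Match: {mass=4, habitat=forest, class=fish, age=30}, since age = 30. Match: {mass=37, habitat=tundra, class=mammal, age=28}, since age = 28. No match: {mass=6, habitat=swamp, class=mammal, age=11}, since age = 11.

Match, Match, Match, No match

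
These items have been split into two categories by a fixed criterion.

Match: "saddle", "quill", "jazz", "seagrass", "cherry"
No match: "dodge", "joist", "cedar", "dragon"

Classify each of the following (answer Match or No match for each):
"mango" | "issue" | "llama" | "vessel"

The simplest hypothesis consistent with all the labels is: has a double letter.
"mango" — no doubled letter, hence No match. "issue" — 'ss' doubled, hence Match. "llama" — 'll' doubled, hence Match. "vessel" — 'ss' doubled, hence Match.

No match, Match, Match, Match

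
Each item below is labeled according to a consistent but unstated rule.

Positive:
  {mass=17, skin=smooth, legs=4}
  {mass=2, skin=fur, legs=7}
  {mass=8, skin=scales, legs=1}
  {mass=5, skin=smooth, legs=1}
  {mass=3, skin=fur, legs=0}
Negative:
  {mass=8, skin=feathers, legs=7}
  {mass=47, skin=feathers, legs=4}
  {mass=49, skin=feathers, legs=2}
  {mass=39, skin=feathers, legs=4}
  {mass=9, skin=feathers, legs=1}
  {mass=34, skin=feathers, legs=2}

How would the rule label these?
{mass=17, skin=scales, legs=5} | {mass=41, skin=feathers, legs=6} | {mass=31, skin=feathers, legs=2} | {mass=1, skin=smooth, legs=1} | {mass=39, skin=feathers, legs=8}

'Positive' ⟺ skin is not feathers.
Positive: {mass=17, skin=scales, legs=5}, since skin is scales.
Negative: {mass=41, skin=feathers, legs=6}, since skin is feathers.
Negative: {mass=31, skin=feathers, legs=2}, since skin is feathers.
Positive: {mass=1, skin=smooth, legs=1}, since skin is smooth.
Negative: {mass=39, skin=feathers, legs=8}, since skin is feathers.

Positive, Negative, Negative, Positive, Negative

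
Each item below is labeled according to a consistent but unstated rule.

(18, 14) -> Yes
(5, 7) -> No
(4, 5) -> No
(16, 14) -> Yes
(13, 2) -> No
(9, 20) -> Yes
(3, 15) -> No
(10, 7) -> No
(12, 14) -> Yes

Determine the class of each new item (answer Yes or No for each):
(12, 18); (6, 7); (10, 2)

Rule: sum ≥ 26. This holds for each 'Yes' example and fails for each 'No' one.
(12, 18): Yes (12+18 = 30).
(6, 7): No (6+7 = 13).
(10, 2): No (10+2 = 12).

Yes, No, No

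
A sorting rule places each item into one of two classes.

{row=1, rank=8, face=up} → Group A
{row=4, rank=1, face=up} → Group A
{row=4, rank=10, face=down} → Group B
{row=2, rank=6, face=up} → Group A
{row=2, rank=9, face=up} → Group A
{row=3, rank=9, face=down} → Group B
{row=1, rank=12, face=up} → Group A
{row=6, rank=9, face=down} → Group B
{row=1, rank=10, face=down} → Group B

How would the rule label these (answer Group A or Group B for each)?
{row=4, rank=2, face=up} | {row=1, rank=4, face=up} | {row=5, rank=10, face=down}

The classifier is using: face is up.
{row=4, rank=2, face=up}: face is up — checks out, so Group A. {row=1, rank=4, face=up}: face is up — checks out, so Group A. {row=5, rank=10, face=down}: face is down — fails the rule, so Group B.

Group A, Group A, Group B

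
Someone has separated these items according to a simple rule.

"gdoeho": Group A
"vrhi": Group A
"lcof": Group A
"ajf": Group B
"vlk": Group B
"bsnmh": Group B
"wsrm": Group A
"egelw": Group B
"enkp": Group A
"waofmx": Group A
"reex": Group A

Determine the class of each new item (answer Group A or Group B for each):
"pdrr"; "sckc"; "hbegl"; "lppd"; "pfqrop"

Group A, Group A, Group B, Group A, Group A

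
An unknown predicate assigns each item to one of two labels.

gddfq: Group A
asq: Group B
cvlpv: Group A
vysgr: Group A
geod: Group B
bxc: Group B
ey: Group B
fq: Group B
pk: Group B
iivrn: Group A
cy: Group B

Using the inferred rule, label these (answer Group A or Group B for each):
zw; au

One predicate separates the groups cleanly: length 5.
Group B: zw, since length 2. Group B: au, since length 2.

Group B, Group B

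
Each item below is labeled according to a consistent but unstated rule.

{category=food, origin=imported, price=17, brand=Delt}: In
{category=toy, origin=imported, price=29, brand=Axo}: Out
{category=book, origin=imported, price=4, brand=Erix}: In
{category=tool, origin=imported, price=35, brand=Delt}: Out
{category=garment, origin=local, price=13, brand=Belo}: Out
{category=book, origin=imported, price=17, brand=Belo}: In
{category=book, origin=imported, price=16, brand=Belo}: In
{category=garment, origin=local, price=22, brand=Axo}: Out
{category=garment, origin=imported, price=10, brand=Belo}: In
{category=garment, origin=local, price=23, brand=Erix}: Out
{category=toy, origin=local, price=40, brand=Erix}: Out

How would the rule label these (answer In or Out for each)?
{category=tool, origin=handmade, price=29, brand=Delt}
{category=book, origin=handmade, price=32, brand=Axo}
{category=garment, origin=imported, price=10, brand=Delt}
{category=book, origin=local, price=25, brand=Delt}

Every 'In' example satisfies: origin is imported AND price ≤ 17. None of the 'Out' examples do.

Out, Out, In, Out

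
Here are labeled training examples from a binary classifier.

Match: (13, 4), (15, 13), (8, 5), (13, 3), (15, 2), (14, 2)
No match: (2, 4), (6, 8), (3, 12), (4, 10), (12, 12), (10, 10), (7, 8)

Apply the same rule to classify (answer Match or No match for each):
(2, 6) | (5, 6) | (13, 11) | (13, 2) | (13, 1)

Comparing the two groups points to one rule — first > second.
(2, 6): No match (2 < 6).
(5, 6): No match (5 < 6).
(13, 11): Match (13 > 11).
(13, 2): Match (13 > 2).
(13, 1): Match (13 > 1).

No match, No match, Match, Match, Match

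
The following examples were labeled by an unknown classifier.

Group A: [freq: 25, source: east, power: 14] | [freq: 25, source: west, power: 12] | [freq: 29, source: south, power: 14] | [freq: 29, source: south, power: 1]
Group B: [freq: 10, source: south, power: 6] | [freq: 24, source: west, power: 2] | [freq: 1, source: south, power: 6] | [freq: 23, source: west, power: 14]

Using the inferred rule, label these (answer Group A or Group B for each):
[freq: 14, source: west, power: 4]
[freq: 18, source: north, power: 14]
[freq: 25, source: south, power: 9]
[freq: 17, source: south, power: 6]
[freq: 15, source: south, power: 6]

Group B, Group B, Group A, Group B, Group B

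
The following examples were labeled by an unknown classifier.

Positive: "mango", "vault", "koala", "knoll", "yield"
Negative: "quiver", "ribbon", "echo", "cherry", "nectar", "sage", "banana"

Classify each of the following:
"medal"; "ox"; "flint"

Positive, Negative, Positive

The pattern is that an item is 'Positive' exactly when: odd length.
"medal": length 5, checks out → Positive.
"ox": length 2, doesn't match → Negative.
"flint": length 5, checks out → Positive.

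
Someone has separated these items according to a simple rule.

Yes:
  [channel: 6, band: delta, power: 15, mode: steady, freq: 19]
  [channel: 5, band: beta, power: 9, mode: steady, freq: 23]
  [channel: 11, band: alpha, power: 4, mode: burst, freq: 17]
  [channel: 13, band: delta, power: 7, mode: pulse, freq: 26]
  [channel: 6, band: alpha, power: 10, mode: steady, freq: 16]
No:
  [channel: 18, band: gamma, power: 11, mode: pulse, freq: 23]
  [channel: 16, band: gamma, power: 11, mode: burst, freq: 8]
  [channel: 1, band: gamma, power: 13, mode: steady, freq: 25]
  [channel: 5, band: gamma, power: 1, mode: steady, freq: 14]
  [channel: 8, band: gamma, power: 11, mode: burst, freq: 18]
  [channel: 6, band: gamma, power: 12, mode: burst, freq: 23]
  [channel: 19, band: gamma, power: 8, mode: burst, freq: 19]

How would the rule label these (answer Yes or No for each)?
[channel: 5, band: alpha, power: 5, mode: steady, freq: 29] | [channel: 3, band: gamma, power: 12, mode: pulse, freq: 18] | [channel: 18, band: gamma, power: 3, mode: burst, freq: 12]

Yes, No, No

All 'Yes' examples share one property — band is not gamma — and every 'No' example lacks it.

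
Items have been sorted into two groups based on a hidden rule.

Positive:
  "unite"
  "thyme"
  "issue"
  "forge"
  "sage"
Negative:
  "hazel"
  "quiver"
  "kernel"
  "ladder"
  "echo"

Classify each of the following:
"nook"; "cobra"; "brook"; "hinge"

Negative, Negative, Negative, Positive

One predicate separates the groups cleanly: ends with 'e'.
Negative: "nook", since ends with 'k'. Negative: "cobra", since ends with 'a'. Negative: "brook", since ends with 'k'. Positive: "hinge", since ends with 'e'.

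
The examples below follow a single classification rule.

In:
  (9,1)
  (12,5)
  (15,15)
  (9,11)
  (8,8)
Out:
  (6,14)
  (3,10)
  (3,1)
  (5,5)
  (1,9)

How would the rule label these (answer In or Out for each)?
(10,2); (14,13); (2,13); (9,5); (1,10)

In, In, Out, In, Out

'In' ⟺ first ≥ 8.
(10,2): first 10 — passes, so In. (14,13): first 14 — passes, so In. (2,13): first 2 — does not satisfy this, so Out. (9,5): first 9 — passes, so In. (1,10): first 1 — does not satisfy this, so Out.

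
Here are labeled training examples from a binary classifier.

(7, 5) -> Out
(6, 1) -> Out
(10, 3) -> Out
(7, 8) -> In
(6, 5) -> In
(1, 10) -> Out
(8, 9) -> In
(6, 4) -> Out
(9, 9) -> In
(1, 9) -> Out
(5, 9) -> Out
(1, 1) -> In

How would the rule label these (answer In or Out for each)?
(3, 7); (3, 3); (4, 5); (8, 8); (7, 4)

Out, In, In, In, Out

The rule appears to be: |first − second| ≤ 1.
(3, 7) — |3−7| = 4, hence Out. (3, 3) — |3−3| = 0, hence In. (4, 5) — |4−5| = 1, hence In. (8, 8) — |8−8| = 0, hence In. (7, 4) — |7−4| = 3, hence Out.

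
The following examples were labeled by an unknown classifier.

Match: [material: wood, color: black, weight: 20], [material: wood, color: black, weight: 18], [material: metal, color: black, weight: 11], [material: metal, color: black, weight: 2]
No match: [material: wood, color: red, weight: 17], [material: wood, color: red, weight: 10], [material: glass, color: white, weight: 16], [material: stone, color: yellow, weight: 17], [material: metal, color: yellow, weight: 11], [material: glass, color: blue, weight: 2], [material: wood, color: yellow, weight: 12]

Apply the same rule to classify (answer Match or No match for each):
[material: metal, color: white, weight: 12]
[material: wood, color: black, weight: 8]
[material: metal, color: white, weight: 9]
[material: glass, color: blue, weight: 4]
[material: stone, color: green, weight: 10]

No match, Match, No match, No match, No match

Every 'Match' example satisfies: color is black. None of the 'No match' examples do.
No match: [material: metal, color: white, weight: 12], since color is white. Match: [material: wood, color: black, weight: 8], since color is black. No match: [material: metal, color: white, weight: 9], since color is white. No match: [material: glass, color: blue, weight: 4], since color is blue. No match: [material: stone, color: green, weight: 10], since color is green.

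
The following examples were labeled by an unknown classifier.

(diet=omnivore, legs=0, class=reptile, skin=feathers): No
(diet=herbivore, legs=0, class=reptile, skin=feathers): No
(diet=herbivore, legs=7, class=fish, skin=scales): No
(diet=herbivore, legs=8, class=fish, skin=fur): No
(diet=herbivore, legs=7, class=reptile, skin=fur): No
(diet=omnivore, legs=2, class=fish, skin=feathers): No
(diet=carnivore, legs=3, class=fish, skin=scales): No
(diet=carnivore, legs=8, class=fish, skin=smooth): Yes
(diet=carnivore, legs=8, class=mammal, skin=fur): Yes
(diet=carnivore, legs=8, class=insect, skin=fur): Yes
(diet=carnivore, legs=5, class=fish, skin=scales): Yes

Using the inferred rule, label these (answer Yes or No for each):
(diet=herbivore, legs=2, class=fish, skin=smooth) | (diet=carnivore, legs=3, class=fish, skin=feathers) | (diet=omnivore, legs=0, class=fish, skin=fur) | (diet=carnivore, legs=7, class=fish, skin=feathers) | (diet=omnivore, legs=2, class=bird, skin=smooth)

No, No, No, Yes, No

All 'Yes' examples share one property — diet is carnivore AND legs ≥ 5 — and every 'No' example lacks it.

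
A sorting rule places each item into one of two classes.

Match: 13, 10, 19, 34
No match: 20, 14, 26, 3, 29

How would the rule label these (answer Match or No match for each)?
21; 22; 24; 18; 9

Comparing the two groups points to one rule — ≡ 1 (mod 3).
21: 21 mod 3 = 0, fails this test → No match.
22: 22 mod 3 = 1, has this property → Match.
24: 24 mod 3 = 0, fails this test → No match.
18: 18 mod 3 = 0, fails this test → No match.
9: 9 mod 3 = 0, fails this test → No match.

No match, Match, No match, No match, No match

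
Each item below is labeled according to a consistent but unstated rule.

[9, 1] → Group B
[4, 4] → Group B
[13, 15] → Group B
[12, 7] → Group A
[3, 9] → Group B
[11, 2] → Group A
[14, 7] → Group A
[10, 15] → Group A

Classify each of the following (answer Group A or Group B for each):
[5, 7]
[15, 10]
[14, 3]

Group B, Group A, Group A

One predicate separates the groups cleanly: sum is odd.
Group B: [5, 7], since 5+7 = 12.
Group A: [15, 10], since 15+10 = 25.
Group A: [14, 3], since 14+3 = 17.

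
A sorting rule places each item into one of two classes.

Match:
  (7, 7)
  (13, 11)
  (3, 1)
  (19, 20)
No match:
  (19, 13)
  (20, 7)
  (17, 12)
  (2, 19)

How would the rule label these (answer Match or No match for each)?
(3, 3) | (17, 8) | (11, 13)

Match, No match, Match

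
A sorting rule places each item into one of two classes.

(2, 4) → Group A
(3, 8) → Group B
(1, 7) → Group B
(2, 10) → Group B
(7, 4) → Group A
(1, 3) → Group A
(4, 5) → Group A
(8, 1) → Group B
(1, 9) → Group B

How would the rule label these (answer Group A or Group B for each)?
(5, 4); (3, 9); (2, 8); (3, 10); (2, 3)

Group A, Group B, Group B, Group B, Group A

Every 'Group A' example satisfies: |first − second| ≤ 3. None of the 'Group B' examples do.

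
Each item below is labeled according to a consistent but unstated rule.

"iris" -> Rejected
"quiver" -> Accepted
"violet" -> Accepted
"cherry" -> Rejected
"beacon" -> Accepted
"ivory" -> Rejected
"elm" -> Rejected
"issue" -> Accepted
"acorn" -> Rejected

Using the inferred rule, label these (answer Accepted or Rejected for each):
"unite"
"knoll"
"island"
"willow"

Accepted, Rejected, Rejected, Rejected

Every 'Accepted' example satisfies: has ≥ 3 vowels. None of the 'Rejected' examples do.
"unite": 3 vowels, checks out → Accepted.
"knoll": 1 vowel, does not satisfy this → Rejected.
"island": 2 vowels, does not satisfy this → Rejected.
"willow": 2 vowels, does not satisfy this → Rejected.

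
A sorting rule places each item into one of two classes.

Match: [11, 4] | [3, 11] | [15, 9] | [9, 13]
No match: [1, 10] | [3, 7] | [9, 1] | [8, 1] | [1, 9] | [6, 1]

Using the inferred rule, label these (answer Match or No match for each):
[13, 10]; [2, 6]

Match, No match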